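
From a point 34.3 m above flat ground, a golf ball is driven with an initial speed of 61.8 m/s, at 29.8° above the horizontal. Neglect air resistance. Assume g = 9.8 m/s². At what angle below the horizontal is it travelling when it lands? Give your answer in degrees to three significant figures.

36.9°

Components: vₓ = 61.80 cos 29.8° = 53.63 m/s, v_y0 = 61.80 sin 29.8° = 30.71 m/s.
With up positive and y = 0 at the ground: y(t) = 34.3 + (30.71) t − 4.900 t². Setting y = 0 and taking the positive root: t = [30.71 + √(30.71² + 2·9.80·34.3)] / 9.80 = (30.71 + 40.19) / 9.80 = 7.235 s.
At impact: v_y = v_y0 − g t = −40.19 m/s; vₓ = 53.63 m/s.
Angle below horizontal: arctan(|v_y|/vₓ) = arctan(40.19/53.63) = 36.85°.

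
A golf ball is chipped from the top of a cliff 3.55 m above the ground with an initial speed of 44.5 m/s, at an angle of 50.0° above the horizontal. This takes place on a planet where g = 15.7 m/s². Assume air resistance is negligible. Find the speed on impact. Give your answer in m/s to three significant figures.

45.7 m/s

Horizontal component vₓ = 44.50 cos 50.0° = 28.60 m/s; vertical v_y0 = 44.50 sin 50.0° = 34.09 m/s.
Vertical motion (up positive, ground at y = 0): 7.850 t² − (34.09) t − 3.55 = 0, so t = (34.09 + √(34.09² + 2·15.7·3.55)) / 15.7 = (34.09 + 35.69) / 15.7 = 4.444 s.
Vertical velocity at impact: v_y = v_y0 − g t = 34.09 − 15.7 × 4.444 = −35.69 m/s.
Speed: |v| = √(vₓ² + v_y²) = √(28.60² + 35.69²) = 45.74 m/s.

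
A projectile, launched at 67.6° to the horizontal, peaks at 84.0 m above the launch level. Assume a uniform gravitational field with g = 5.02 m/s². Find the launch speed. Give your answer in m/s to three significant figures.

31.4 m/s

At the peak v_y = 0, so v_y0 = √(2gH) = √(2 × 5.02 × 84.0) = 29.04 m/s.
v_y0 = v₀ sin θ ⇒ v₀ = 29.04 / sin 67.6° = 31.41 m/s.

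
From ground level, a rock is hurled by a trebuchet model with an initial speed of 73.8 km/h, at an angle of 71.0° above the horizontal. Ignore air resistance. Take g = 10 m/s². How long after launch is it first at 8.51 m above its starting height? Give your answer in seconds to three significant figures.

Convert: 73.8 km/h = 73.8/3.6 = 20.50 m/s.
Components: vₓ = 20.50 cos 71.0° = 6.674 m/s, v_y0 = 20.50 sin 71.0° = 19.38 m/s.
Require v_y0 t − ½ g t² = 8.51, i.e. 5.000 t² − 19.38 t + 8.51 = 0.
t = [19.38 ± √(19.38² − 2·10.0·8.51)] / 10.0 = (19.38 ± 14.34) / 10.0, so t = 0.5048 s or t = 3.372 s.
The first (ascending) time is 0.5048 s.

0.505 s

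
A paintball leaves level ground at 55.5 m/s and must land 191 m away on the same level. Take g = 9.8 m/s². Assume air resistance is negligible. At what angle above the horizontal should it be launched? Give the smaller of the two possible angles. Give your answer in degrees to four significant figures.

From R = (v₀²/g) sin 2θ: sin 2θ = 9.80 × 191 / 3080.2 = 0.6077.
2θ = 37.42° or 180° − 37.42° = 142.6°, so θ = 18.71° or 71.29°.
The smaller angle is 18.71°.

18.71°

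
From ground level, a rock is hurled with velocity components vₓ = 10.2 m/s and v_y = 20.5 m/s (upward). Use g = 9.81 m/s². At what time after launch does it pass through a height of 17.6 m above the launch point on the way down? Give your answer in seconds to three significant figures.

2.97 s

Set y = v_y0 t − ½ g t² = 17.6: 4.905 t² − 20.50 t + 17.6 = 0.
Quadratic formula: t = (20.50 ± √74.938) / 9.81 = (20.50 ± 8.657) / 9.81 → t = 1.207 s or 2.972 s.
The descending-branch root is 2.972 s.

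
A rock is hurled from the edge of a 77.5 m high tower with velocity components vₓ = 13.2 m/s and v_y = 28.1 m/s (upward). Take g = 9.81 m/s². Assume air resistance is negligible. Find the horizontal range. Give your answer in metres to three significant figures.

The projectile lands when y = 77.5 + (28.10) t − ½·9.81·t² = 0. Positive root: t = (28.10 + √(28.10² + 2·9.81·77.5)) / 9.81 = (28.10 + 48.06) / 9.81 = 7.764 s.
Horizontal distance: R = vₓ t = 13.20 × 7.764 = 102.5 m.

102 m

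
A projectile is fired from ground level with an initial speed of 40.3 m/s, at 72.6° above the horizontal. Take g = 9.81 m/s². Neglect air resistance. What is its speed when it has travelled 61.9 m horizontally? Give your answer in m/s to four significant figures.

16.96 m/s

Horizontal component vₓ = 40.30 cos 72.6° = 12.05 m/s; vertical v_y0 = 40.30 sin 72.6° = 38.46 m/s.
x = vₓ t ⇒ t = 61.9/12.05 = 5.136 s.
Vertical velocity there: v_y = v_y0 − g t = 38.46 − 9.81 × 5.136 = −11.93 m/s.
Speed: √(vₓ² + v_y²) = √(12.05² + 11.93²) = 16.96 m/s.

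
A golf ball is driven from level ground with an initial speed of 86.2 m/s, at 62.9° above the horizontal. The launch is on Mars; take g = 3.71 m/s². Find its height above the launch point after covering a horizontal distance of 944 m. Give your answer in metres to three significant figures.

773 m

Horizontal component vₓ = 86.20 cos 62.9° = 39.27 m/s; vertical v_y0 = 86.20 sin 62.9° = 76.74 m/s.
Time to reach x = 944 m: t = x/vₓ = 944/39.27 = 24.04 s.
Height: y = v_y0 t − ½ g t² = 76.74 × 24.04 − 1.855 × 24.04² = 1845 − 1072 = 772.7 m.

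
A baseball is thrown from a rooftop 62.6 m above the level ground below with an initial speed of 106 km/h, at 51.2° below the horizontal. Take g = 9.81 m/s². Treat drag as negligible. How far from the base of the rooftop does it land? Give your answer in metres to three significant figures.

35.6 m

Convert: 106 km/h = 106/3.6 = 29.44 m/s.
Components: vₓ = 29.44 cos 51.2° = 18.45 m/s, v_y0 = −22.95 m/s (downward).
With up positive and y = 0 at the ground: y(t) = 62.6 + (−22.95) t − 4.905 t². Setting y = 0 and taking the positive root: t = [−22.95 + √(22.95² + 2·9.81·62.6)] / 9.81 = (−22.95 + 41.89) / 9.81 = 1.931 s.
Horizontal distance: R = vₓ t = 18.45 × 1.931 = 35.63 m.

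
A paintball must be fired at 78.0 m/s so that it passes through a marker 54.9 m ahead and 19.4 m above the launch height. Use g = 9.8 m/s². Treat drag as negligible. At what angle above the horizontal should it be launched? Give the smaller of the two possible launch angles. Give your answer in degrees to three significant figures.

Trajectory: y = x tanθ − g x² (1 + tan²θ)/(2v₀²). With x = 54.9, y = 19.4, v₀ = 78.0, g = 9.80:
2.427 tan²θ − 54.9 tanθ + (21.83) = 0.
tanθ = [54.9 ± √(54.9² − 4 × 2.427 × (21.83))] / (2 × 2.427) = (54.9 ± 52.93) / 4.855, giving tanθ = 0.4048 or 22.21.
θ = 22.04° or 87.42°; the smaller is 22.04°.

22.0°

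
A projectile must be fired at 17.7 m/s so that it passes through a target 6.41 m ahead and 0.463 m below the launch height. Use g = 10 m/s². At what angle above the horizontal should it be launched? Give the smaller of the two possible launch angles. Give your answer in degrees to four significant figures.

1.728°

Trajectory: y = x tanθ − g x² (1 + tan²θ)/(2v₀²). With x = 6.41, y = −0.463, v₀ = 17.7, g = 10.0:
0.6558 tan²θ − 6.41 tanθ + (0.1928) = 0.
tanθ = [6.41 ± √(6.41² − 4 × 0.6558 × (0.1928))] / (2 × 0.6558) = (6.41 ± 6.370) / 1.312, giving tanθ = 0.03016 or 9.745.
θ = 1.728° or 84.14°; the smaller is 1.728°.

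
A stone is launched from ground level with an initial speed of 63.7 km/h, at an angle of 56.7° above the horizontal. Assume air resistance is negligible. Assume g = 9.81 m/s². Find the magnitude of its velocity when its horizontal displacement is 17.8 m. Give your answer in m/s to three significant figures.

10.2 m/s

Convert: 63.7 km/h = 63.7/3.6 = 17.69 m/s.
Components: vₓ = 17.69 cos 56.7° = 9.715 m/s, v_y0 = 17.69 sin 56.7° = 14.79 m/s.
x = vₓ t ⇒ t = 17.8/9.715 = 1.832 s.
Vertical velocity there: v_y = v_y0 − g t = 14.79 − 9.81 × 1.832 = −3.186 m/s.
Speed: √(vₓ² + v_y²) = √(9.715² + 3.186²) = 10.22 m/s.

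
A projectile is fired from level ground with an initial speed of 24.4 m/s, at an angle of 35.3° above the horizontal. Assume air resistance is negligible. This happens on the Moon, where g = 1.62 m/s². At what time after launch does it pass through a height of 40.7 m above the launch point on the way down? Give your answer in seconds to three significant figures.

Horizontal component vₓ = 24.40 cos 35.3° = 19.91 m/s; vertical v_y0 = 24.40 sin 35.3° = 14.10 m/s.
Height y(t) = 14.10 t − 0.8100 t² = 40.7 gives 0.8100 t² − 14.10 t + 40.7 = 0.
Quadratic formula: t = (14.10 ± √66.934) / 1.62 = (14.10 ± 8.181) / 1.62 → t = 3.653 s or 13.75 s.
The descending-branch root is 13.75 s.

13.8 s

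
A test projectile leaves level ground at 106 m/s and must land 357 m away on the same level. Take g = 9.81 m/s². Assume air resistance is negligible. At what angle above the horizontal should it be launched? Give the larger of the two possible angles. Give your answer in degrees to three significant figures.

Level-ground range R = v₀² sin(2θ)/g ⇒ sin(2θ) = gR/v₀² = 9.81 × 357 / 106² = 0.3117.
2θ = 18.16° or 180° − 18.16° = 161.8°, so θ = 9.081° or 80.92°.
The larger angle is 80.92°.

80.9°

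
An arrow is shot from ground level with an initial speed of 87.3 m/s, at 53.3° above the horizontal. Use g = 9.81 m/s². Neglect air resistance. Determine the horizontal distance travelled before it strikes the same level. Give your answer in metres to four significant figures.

Components: vₓ = 87.30 cos 53.3° = 52.17 m/s, v_y0 = 87.30 sin 53.3° = 70.00 m/s.
Time aloft: T = 2 v_y0 / g = 2 × 70.00 / 9.81 = 14.27 s.
Range: R = vₓ T = 52.17 × 14.27 = 744.5 m.

744.5 m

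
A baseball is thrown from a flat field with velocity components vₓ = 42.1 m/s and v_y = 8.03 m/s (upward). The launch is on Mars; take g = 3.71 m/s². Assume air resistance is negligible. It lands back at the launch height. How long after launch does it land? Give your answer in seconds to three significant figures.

4.33 s

It returns to y = 0 when t = 2 v_y0 / g = 2(8.030)/3.71 = 4.329 s.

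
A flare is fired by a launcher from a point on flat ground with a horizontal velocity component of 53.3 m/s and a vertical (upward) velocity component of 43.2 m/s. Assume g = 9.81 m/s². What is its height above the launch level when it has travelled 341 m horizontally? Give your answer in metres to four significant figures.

75.62 m

Time to reach x = 341 m: t = x/vₓ = 341/53.30 = 6.398 s.
Height: y = v_y0 t − ½ g t² = 43.20 × 6.398 − 4.905 × 6.398² = 276.4 − 200.8 = 75.62 m.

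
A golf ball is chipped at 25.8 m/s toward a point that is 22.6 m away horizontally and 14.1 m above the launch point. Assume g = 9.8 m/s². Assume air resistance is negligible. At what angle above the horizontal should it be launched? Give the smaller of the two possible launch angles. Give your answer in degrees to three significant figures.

Trajectory: y = x tanθ − g x² (1 + tan²θ)/(2v₀²). With x = 22.6, y = 14.1, v₀ = 25.8, g = 9.80:
3.760 tan²θ − 22.6 tanθ + (17.86) = 0.
tanθ = [22.6 ± √(22.6² − 4 × 3.760 × (17.86))] / (2 × 3.760) = (22.6 ± 15.56) / 7.520, giving tanθ = 0.9360 or 5.075.
θ = 43.11° or 78.85°; the smaller is 43.11°.

43.1°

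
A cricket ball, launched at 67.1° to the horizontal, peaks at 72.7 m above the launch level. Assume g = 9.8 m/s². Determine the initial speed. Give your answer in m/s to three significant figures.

41.0 m/s

At the peak v_y = 0, so v_y0 = √(2gH) = √(2 × 9.80 × 72.7) = 37.75 m/s.
v_y0 = v₀ sin θ ⇒ v₀ = 37.75 / sin 67.1° = 40.98 m/s.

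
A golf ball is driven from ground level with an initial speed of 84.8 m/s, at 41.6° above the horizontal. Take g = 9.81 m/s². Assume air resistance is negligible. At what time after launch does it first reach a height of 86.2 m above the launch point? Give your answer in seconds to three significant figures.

vₓ = 84.80 cos 41.6° = 63.41 m/s; v_y0 = 84.80 sin 41.6° = 56.30 m/s.
Require v_y0 t − ½ g t² = 86.2, i.e. 4.905 t² − 56.30 t + 86.2 = 0.
Quadratic formula: t = (56.30 ± √1478.6) / 9.81 = (56.30 ± 38.45) / 9.81 → t = 1.819 s or 9.659 s.
The first (ascending) time is 1.819 s.

1.82 s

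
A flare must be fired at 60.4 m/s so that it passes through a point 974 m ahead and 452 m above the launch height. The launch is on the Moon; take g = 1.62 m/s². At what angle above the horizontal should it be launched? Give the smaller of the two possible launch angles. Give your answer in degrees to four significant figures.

39.66°

Trajectory: y = x tanθ − g x² (1 + tan²θ)/(2v₀²). With x = 974, y = 452, v₀ = 60.4, g = 1.62:
210.6 tan²θ − 974 tanθ + (662.6) = 0.
tanθ = [974 ± √(974² − 4 × 210.6 × (662.6))] / (2 × 210.6) = (974 ± 624.8) / 421.3, giving tanθ = 0.8289 or 3.795.
θ = 39.66° or 75.24°; the smaller is 39.66°.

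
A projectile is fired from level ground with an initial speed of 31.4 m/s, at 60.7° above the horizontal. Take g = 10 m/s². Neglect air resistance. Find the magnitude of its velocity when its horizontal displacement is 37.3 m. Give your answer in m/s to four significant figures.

15.68 m/s

Components: vₓ = 31.40 cos 60.7° = 15.37 m/s, v_y0 = 31.40 sin 60.7° = 27.38 m/s.
x = vₓ t ⇒ t = 37.3/15.37 = 2.427 s.
Vertical velocity there: v_y = v_y0 − g t = 27.38 − 10.0 × 2.427 = 3.110 m/s.
Speed: √(vₓ² + v_y²) = √(15.37² + 3.110²) = 15.68 m/s.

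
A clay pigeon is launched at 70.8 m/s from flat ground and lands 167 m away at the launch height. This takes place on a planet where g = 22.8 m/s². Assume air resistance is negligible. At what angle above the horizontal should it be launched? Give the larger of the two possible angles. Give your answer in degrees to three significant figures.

From R = (v₀²/g) sin 2θ: sin 2θ = 22.8 × 167 / 5012.6 = 0.7596.
2θ = 49.43° or 180° − 49.43° = 130.6°, so θ = 24.71° or 65.29°.
The larger angle is 65.29°.

65.3°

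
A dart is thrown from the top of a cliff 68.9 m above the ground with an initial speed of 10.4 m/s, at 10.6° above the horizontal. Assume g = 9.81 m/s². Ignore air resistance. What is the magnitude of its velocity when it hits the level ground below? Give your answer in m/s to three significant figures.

Resolve: vₓ = 10.40 cos 10.6° = 10.22 m/s and v_y0 = 10.40 sin 10.6° = 1.913 m/s.
With up positive and y = 0 at the ground: y(t) = 68.9 + (1.913) t − 4.905 t². Setting y = 0 and taking the positive root: t = [1.913 + √(1.913² + 2·9.81·68.9)] / 9.81 = (1.913 + 36.82) / 9.81 = 3.948 s.
Vertical velocity at impact: v_y = v_y0 − g t = 1.913 − 9.81 × 3.948 = −36.82 m/s.
Speed: |v| = √(vₓ² + v_y²) = √(10.22² + 36.82²) = 38.21 m/s.

38.2 m/s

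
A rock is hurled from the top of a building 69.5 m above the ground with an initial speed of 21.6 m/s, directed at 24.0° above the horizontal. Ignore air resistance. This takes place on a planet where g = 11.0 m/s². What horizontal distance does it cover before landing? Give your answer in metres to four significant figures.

87.65 m

Components: vₓ = 21.60 cos 24.0° = 19.73 m/s, v_y0 = 21.60 sin 24.0° = 8.786 m/s.
Vertical motion (up positive, ground at y = 0): 5.500 t² − (8.786) t − 69.5 = 0, so t = (8.786 + √(8.786² + 2·11.0·69.5)) / 11.0 = (8.786 + 40.08) / 11.0 = 4.442 s.
Horizontal distance: R = vₓ t = 19.73 × 4.442 = 87.65 m.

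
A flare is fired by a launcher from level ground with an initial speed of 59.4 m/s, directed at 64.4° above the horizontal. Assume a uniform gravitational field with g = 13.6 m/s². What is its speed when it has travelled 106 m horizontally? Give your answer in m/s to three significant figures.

25.8 m/s

Resolve: vₓ = 59.40 cos 64.4° = 25.67 m/s and v_y0 = 59.40 sin 64.4° = 53.57 m/s.
x = vₓ t ⇒ t = 106/25.67 = 4.130 s.
Vertical velocity there: v_y = v_y0 − g t = 53.57 − 13.6 × 4.130 = −2.599 m/s.
Speed: √(vₓ² + v_y²) = √(25.67² + 2.599²) = 25.80 m/s.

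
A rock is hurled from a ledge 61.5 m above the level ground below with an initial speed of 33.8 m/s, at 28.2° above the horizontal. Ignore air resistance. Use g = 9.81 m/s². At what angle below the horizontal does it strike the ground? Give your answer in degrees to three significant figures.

52.1°

vₓ = 33.80 cos 28.2° = 29.79 m/s; v_y0 = 33.80 sin 28.2° = 15.97 m/s.
Vertical motion (up positive, ground at y = 0): 4.905 t² − (15.97) t − 61.5 = 0, so t = (15.97 + √(15.97² + 2·9.81·61.5)) / 9.81 = (15.97 + 38.23) / 9.81 = 5.525 s.
At impact: v_y = v_y0 − g t = −38.23 m/s; vₓ = 29.79 m/s.
Angle below horizontal: arctan(|v_y|/vₓ) = arctan(38.23/29.79) = 52.08°.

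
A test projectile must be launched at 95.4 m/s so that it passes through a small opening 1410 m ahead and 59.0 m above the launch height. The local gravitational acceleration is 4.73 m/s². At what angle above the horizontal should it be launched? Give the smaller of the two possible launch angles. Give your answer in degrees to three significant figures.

Trajectory: y = x tanθ − g x² (1 + tan²θ)/(2v₀²). With x = 1410, y = 59.0, v₀ = 95.4, g = 4.73:
516.6 tan²θ − 1410 tanθ + (575.6) = 0.
tanθ = [1410 ± √(1410² − 4 × 516.6 × (575.6))] / (2 × 516.6) = (1410 ± 893.6) / 1033, giving tanθ = 0.4998 or 2.230.
θ = 26.55° or 65.84°; the smaller is 26.55°.

26.6°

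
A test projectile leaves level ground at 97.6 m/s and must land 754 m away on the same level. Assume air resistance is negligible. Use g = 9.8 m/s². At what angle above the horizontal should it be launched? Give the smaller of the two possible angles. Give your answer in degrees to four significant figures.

25.43°

From R = (v₀²/g) sin 2θ: sin 2θ = 9.80 × 754 / 9525.8 = 0.7757.
2θ = 50.87° or 180° − 50.87° = 129.1°, so θ = 25.43° or 64.57°.
The smaller angle is 25.43°.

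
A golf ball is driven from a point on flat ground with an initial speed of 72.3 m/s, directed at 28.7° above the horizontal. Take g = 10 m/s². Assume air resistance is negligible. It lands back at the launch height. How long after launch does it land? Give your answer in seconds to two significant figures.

Components: vₓ = 72.30 cos 28.7° = 63.42 m/s, v_y0 = 72.30 sin 28.7° = 34.72 m/s.
Landing at launch height ⇒ T = 2 v_y0 / g = 2 × 34.72 / 10.0 = 6.944 s.

6.9 s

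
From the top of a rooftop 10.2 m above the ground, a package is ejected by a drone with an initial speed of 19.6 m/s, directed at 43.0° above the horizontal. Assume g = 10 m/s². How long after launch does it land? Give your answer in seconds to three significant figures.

3.29 s

vₓ = 19.60 cos 43.0° = 14.33 m/s; v_y0 = 19.60 sin 43.0° = 13.37 m/s.
Vertical motion (up positive, ground at y = 0): 5.000 t² − (13.37) t − 10.2 = 0, so t = (13.37 + √(13.37² + 2·10.0·10.2)) / 10.0 = (13.37 + 19.56) / 10.0 = 3.293 s.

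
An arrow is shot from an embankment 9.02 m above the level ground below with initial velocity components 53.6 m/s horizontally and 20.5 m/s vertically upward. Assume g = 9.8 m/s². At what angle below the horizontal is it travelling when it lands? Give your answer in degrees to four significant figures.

24.51°

Vertical motion (up positive, ground at y = 0): 4.900 t² − (20.50) t − 9.02 = 0, so t = (20.50 + √(20.50² + 2·9.80·9.02)) / 9.80 = (20.50 + 24.43) / 9.80 = 4.585 s.
At impact: v_y = v_y0 − g t = −24.43 m/s; vₓ = 53.60 m/s.
Angle below horizontal: arctan(|v_y|/vₓ) = arctan(24.43/53.60) = 24.51°.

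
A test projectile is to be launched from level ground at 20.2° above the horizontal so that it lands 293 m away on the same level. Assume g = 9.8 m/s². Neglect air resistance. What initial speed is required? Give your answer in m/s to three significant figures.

From R = (v₀² / g) sin 2θ: v₀ = √(gR / sin 2θ).
v₀ = √(9.80 × 293 / sin 40.40°) = √(2871 / 0.6481) = √4430.4 = 66.56 m/s.

66.6 m/s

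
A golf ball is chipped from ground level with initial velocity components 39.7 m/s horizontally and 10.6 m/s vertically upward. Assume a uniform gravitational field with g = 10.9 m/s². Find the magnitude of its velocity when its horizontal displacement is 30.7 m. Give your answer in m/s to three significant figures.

x = vₓ t ⇒ t = 30.7/39.70 = 0.7733 s.
Vertical velocity there: v_y = v_y0 − g t = 10.60 − 10.9 × 0.7733 = 2.171 m/s.
Speed: √(vₓ² + v_y²) = √(39.70² + 2.171²) = 39.76 m/s.

39.8 m/s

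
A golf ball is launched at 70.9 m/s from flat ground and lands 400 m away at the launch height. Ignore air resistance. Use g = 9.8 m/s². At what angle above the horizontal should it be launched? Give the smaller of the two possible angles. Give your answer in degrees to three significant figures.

25.6°

R = v₀² sin 2θ / g gives sin 2θ = gR/v₀² = 9.80·400/70.9² = 0.7798.
2θ = 51.24° or 180° − 51.24° = 128.8°, so θ = 25.62° or 64.38°.
The smaller angle is 25.62°.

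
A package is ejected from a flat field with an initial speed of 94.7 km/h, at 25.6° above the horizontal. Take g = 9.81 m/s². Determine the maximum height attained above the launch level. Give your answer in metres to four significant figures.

6.585 m

Convert: 94.7 km/h = 94.7/3.6 = 26.31 m/s.
Horizontal component vₓ = 26.31 cos 25.6° = 23.72 m/s; vertical v_y0 = 26.31 sin 25.6° = 11.37 m/s.
Peak height H = v_y0² / (2g) = 129.19 / 19.62 = 6.585 m.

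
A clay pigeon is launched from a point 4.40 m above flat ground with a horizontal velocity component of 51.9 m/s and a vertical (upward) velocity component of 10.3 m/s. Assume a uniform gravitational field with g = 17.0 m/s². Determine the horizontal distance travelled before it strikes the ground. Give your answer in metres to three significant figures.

With up positive and y = 0 at the ground: y(t) = 4.40 + (10.30) t − 8.500 t². Setting y = 0 and taking the positive root: t = [10.30 + √(10.30² + 2·17.0·4.40)] / 17.0 = (10.30 + 15.99) / 17.0 = 1.546 s.
Horizontal distance: R = vₓ t = 51.90 × 1.546 = 80.26 m.

80.3 m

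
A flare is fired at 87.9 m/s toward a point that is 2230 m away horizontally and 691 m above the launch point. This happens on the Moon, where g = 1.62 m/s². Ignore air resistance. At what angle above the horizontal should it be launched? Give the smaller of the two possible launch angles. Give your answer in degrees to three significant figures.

32.6°

Trajectory: y = x tanθ − g x² (1 + tan²θ)/(2v₀²). With x = 2230, y = 691, v₀ = 87.9, g = 1.62:
521.3 tan²θ − 2230 tanθ + (1212) = 0.
tanθ = [2230 ± √(2230² − 4 × 521.3 × (1212))] / (2 × 521.3) = (2230 ± 1564) / 1043, giving tanθ = 0.6392 or 3.638.
θ = 32.58° or 74.63°; the smaller is 32.58°.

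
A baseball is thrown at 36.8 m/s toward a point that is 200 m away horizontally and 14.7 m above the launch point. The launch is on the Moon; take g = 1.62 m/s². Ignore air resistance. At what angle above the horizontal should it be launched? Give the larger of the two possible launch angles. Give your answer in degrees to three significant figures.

83.0°

Trajectory: y = x tanθ − g x² (1 + tan²θ)/(2v₀²). With x = 200, y = 14.7, v₀ = 36.8, g = 1.62:
23.92 tan²θ − 200 tanθ + (38.62) = 0.
tanθ = [200 ± √(200² − 4 × 23.92 × (38.62))] / (2 × 23.92) = (200 ± 190.5) / 47.85, giving tanθ = 0.1978 or 8.162.
θ = 11.19° or 83.01°; the larger is 83.01°.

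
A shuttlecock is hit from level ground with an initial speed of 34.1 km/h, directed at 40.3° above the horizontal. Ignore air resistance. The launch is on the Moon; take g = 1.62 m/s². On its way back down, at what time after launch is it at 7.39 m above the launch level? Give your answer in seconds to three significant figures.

6.06 s

Convert: 34.1 km/h = 34.1/3.6 = 9.472 m/s.
Resolve: vₓ = 9.472 cos 40.3° = 7.224 m/s and v_y0 = 9.472 sin 40.3° = 6.127 m/s.
Set y = v_y0 t − ½ g t² = 7.39: 0.8100 t² − 6.127 t + 7.39 = 0.
Quadratic formula: t = (6.127 ± √13.591) / 1.62 = (6.127 ± 3.687) / 1.62 → t = 1.506 s or 6.057 s.
The descending-branch root is 6.057 s.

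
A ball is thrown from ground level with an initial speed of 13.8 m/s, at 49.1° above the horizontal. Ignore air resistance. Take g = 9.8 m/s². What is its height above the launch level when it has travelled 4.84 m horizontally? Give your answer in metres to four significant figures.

4.181 m

Horizontal component vₓ = 13.80 cos 49.1° = 9.035 m/s; vertical v_y0 = 13.80 sin 49.1° = 10.43 m/s.
x = vₓ t ⇒ t = 4.84/9.035 = 0.5357 s.
Height: y = v_y0 t − ½ g t² = 10.43 × 0.5357 − 4.900 × 0.5357² = 5.587 − 1.406 = 4.181 m.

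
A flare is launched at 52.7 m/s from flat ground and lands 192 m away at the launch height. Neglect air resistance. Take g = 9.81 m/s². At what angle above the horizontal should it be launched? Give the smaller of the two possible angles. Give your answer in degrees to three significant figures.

From R = (v₀²/g) sin 2θ: sin 2θ = 9.81 × 192 / 2777.3 = 0.6782.
2θ = 42.70° or 180° − 42.70° = 137.3°, so θ = 21.35° or 68.65°.
The smaller angle is 21.35°.

21.4°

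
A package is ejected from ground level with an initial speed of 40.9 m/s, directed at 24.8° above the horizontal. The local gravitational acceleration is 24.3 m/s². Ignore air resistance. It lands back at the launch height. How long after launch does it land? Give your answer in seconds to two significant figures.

1.4 s

Resolve: vₓ = 40.90 cos 24.8° = 37.13 m/s and v_y0 = 40.90 sin 24.8° = 17.16 m/s.
It returns to y = 0 when t = 2 v_y0 / g = 2(17.16)/24.3 = 1.412 s.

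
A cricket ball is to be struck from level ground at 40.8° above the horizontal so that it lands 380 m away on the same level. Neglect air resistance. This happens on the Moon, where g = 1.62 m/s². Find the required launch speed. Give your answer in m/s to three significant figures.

From R = (v₀² / g) sin 2θ: v₀ = √(gR / sin 2θ).
v₀ = √(1.62 × 380 / sin 81.60°) = √(615.6 / 0.9893) = √622.28 = 24.95 m/s.

24.9 m/s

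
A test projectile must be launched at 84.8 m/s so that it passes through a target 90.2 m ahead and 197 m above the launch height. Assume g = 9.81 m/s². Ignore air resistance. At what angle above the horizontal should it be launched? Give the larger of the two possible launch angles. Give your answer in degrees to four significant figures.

Trajectory: y = x tanθ − g x² (1 + tan²θ)/(2v₀²). With x = 90.2, y = 197, v₀ = 84.8, g = 9.81:
5.550 tan²θ − 90.2 tanθ + (202.5) = 0.
tanθ = [90.2 ± √(90.2² − 4 × 5.550 × (202.5))] / (2 × 5.550) = (90.2 ± 60.33) / 11.10, giving tanθ = 2.691 or 13.56.
θ = 69.62° or 85.78°; the larger is 85.78°.

85.78°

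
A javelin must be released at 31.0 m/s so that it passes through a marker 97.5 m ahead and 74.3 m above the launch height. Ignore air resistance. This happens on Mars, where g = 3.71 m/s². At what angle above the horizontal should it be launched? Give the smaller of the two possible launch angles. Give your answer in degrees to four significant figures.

Trajectory: y = x tanθ − g x² (1 + tan²θ)/(2v₀²). With x = 97.5, y = 74.3, v₀ = 31.0, g = 3.71:
18.35 tan²θ − 97.5 tanθ + (92.65) = 0.
tanθ = [97.5 ± √(97.5² − 4 × 18.35 × (92.65))] / (2 × 18.35) = (97.5 ± 52.02) / 36.70, giving tanθ = 1.239 or 4.074.
θ = 51.10° or 76.21°; the smaller is 51.10°.

51.10°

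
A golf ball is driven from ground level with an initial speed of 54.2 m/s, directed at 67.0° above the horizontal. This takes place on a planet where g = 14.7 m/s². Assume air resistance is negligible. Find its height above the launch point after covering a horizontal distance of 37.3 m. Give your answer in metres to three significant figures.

65.1 m

Resolve: vₓ = 54.20 cos 67.0° = 21.18 m/s and v_y0 = 54.20 sin 67.0° = 49.89 m/s.
x = vₓ t ⇒ t = 37.3/21.18 = 1.761 s.
Height: y = v_y0 t − ½ g t² = 49.89 × 1.761 − 7.350 × 1.761² = 87.87 − 22.80 = 65.07 m.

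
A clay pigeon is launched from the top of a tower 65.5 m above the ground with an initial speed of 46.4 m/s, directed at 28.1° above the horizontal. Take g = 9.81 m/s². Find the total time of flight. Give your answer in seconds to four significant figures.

6.508 s

Horizontal component vₓ = 46.40 cos 28.1° = 40.93 m/s; vertical v_y0 = 46.40 sin 28.1° = 21.85 m/s.
With up positive and y = 0 at the ground: y(t) = 65.5 + (21.85) t − 4.905 t². Setting y = 0 and taking the positive root: t = [21.85 + √(21.85² + 2·9.81·65.5)] / 9.81 = (21.85 + 41.99) / 9.81 = 6.508 s.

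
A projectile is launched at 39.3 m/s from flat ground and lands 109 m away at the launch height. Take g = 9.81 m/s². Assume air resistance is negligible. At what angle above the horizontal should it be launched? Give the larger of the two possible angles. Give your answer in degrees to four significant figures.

68.09°

Level-ground range R = v₀² sin(2θ)/g ⇒ sin(2θ) = gR/v₀² = 9.81 × 109 / 39.3² = 0.6923.
2θ = 43.81° or 180° − 43.81° = 136.2°, so θ = 21.91° or 68.09°.
The larger angle is 68.09°.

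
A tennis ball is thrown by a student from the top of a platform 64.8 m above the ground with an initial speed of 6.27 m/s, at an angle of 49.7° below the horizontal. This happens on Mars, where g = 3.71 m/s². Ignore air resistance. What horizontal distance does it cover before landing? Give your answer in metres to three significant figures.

Resolve: vₓ = 6.270 cos 49.7° = 4.055 m/s and v_y0 = −4.782 m/s (downward).
Vertical motion (up positive, ground at y = 0): 1.855 t² − (−4.782) t − 64.8 = 0, so t = (−4.782 + √(4.782² + 2·3.71·64.8)) / 3.71 = (−4.782 + 22.44) / 3.71 = 4.760 s.
Horizontal distance: R = vₓ t = 4.055 × 4.760 = 19.31 m.

19.3 m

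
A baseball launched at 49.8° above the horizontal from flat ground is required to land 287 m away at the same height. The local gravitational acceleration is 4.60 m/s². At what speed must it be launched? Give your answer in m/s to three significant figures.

From R = (v₀² / g) sin 2θ: v₀ = √(gR / sin 2θ).
v₀ = √(4.60 × 287 / sin 99.60°) = √(1320 / 0.9860) = √1339.0 = 36.59 m/s.

36.6 m/s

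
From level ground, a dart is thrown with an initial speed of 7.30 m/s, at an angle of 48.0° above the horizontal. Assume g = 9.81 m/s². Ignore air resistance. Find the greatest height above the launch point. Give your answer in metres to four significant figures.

Horizontal component vₓ = 7.300 cos 48.0° = 4.885 m/s; vertical v_y0 = 7.300 sin 48.0° = 5.425 m/s.
Maximum height: H = v_y0² / (2g) = 5.425² / (2 × 9.81) = 1.500 m.

1.500 m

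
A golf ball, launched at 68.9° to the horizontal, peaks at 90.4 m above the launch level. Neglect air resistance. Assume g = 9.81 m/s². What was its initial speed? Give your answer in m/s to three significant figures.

45.1 m/s

At the peak v_y = 0, so v_y0 = √(2gH) = √(2 × 9.81 × 90.4) = 42.11 m/s.
v_y0 = v₀ sin θ ⇒ v₀ = 42.11 / sin 68.9° = 45.14 m/s.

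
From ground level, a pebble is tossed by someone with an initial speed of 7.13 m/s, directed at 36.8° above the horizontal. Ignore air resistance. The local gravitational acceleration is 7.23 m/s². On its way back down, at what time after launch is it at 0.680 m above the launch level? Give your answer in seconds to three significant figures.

0.992 s

Components: vₓ = 7.130 cos 36.8° = 5.709 m/s, v_y0 = 7.130 sin 36.8° = 4.271 m/s.
Height y(t) = 4.271 t − 3.615 t² = 0.680 gives 3.615 t² − 4.271 t + 0.680 = 0.
Quadratic formula: t = (4.271 ± √8.4090) / 7.23 = (4.271 ± 2.900) / 7.23 → t = 0.1897 s or 0.9918 s.
The descending-branch root is 0.9918 s.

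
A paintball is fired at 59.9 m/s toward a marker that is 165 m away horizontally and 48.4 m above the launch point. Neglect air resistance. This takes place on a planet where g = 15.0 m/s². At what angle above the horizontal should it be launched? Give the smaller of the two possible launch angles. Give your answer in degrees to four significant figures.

43.49°

Trajectory: y = x tanθ − g x² (1 + tan²θ)/(2v₀²). With x = 165, y = 48.4, v₀ = 59.9, g = 15.0:
56.91 tan²θ − 165 tanθ + (105.3) = 0.
tanθ = [165 ± √(165² − 4 × 56.91 × (105.3))] / (2 × 56.91) = (165 ± 57.04) / 113.8, giving tanθ = 0.9486 or 1.951.
θ = 43.49° or 62.86°; the smaller is 43.49°.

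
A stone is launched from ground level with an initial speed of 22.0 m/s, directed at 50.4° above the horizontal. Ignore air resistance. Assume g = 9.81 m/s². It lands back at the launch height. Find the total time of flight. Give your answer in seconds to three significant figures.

vₓ = 22.00 cos 50.4° = 14.02 m/s; v_y0 = 22.00 sin 50.4° = 16.95 m/s.
It returns to y = 0 when t = 2 v_y0 / g = 2(16.95)/9.81 = 3.456 s.

3.46 s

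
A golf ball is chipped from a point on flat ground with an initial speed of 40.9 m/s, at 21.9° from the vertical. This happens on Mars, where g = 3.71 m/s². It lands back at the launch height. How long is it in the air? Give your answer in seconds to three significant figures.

Resolve: vₓ = 40.90 sin 21.9° = 15.26 m/s and v_y0 = 40.90 cos 21.9° = 37.95 m/s.
Time of flight on level ground: T = 2 v_y0 / g = 2 × 37.95 / 3.71 = 20.46 s.

20.5 s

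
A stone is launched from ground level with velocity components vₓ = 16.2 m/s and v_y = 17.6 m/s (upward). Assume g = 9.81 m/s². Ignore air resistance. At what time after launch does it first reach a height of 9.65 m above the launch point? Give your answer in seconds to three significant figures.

0.675 s

Require v_y0 t − ½ g t² = 9.65, i.e. 4.905 t² − 17.60 t + 9.65 = 0.
t = [17.60 ± √(17.60² − 2·9.81·9.65)] / 9.81 = (17.60 ± 10.97) / 9.81, so t = 0.6754 s or t = 2.913 s.
The first (ascending) time is 0.6754 s.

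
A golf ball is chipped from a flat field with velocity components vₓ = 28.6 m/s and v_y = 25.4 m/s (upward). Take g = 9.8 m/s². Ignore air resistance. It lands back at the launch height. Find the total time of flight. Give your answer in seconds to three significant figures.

5.18 s

It returns to y = 0 when t = 2 v_y0 / g = 2(25.40)/9.80 = 5.184 s.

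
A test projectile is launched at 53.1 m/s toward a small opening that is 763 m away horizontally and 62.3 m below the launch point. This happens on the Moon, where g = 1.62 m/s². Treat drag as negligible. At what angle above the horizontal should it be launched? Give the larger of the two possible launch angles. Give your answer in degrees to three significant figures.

Trajectory: y = x tanθ − g x² (1 + tan²θ)/(2v₀²). With x = 763, y = −62.3, v₀ = 53.1, g = 1.62:
167.2 tan²θ − 763 tanθ + (104.9) = 0.
tanθ = [763 ± √(763² − 4 × 167.2 × (104.9))] / (2 × 167.2) = (763 ± 715.5) / 334.5, giving tanθ = 0.1420 or 4.420.
θ = 8.079° or 77.25°; the larger is 77.25°.

77.3°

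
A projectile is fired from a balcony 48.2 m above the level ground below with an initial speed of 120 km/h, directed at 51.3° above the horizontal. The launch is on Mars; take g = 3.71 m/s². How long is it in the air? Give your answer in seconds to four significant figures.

15.68 s

Convert: 120 km/h = 120/3.6 = 33.33 m/s.
Components: vₓ = 33.33 cos 51.3° = 20.84 m/s, v_y0 = 33.33 sin 51.3° = 26.01 m/s.
With up positive and y = 0 at the ground: y(t) = 48.2 + (26.01) t − 1.855 t². Setting y = 0 and taking the positive root: t = [26.01 + √(26.01² + 2·3.71·48.2)] / 3.71 = (26.01 + 32.16) / 3.71 = 15.68 s.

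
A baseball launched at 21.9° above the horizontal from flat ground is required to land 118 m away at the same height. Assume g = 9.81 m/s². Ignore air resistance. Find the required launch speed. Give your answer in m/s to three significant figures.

40.9 m/s

Level-ground range: R = v₀² sin(2θ)/g, so v₀ = √(gR / sin 2θ).
v₀ = √(9.81 × 118 / sin 43.80°) = √(1158 / 0.6921) = √1672.5 = 40.90 m/s.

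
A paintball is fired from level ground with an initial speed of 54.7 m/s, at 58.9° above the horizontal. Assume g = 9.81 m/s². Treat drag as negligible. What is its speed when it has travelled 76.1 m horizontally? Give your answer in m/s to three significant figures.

Components: vₓ = 54.70 cos 58.9° = 28.25 m/s, v_y0 = 54.70 sin 58.9° = 46.84 m/s.
x = vₓ t ⇒ t = 76.1/28.25 = 2.693 s.
Vertical velocity there: v_y = v_y0 − g t = 46.84 − 9.81 × 2.693 = 20.42 m/s.
Speed: √(vₓ² + v_y²) = √(28.25² + 20.42²) = 34.86 m/s.

34.9 m/s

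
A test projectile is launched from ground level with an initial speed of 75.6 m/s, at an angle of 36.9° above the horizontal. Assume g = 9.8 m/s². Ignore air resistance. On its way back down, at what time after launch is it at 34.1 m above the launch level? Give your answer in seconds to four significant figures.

Horizontal component vₓ = 75.60 cos 36.9° = 60.46 m/s; vertical v_y0 = 75.60 sin 36.9° = 45.39 m/s.
Height y(t) = 45.39 t − 4.900 t² = 34.1 gives 4.900 t² − 45.39 t + 34.1 = 0.
t = [45.39 ± √(45.39² − 2·9.80·34.1)] / 9.80 = (45.39 ± 37.31) / 9.80, so t = 0.8246 s or t = 8.439 s.
The descending-branch root is 8.439 s.

8.439 s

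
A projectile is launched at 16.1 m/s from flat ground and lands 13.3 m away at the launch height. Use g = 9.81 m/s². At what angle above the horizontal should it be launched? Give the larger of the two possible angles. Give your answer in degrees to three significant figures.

Level-ground range R = v₀² sin(2θ)/g ⇒ sin(2θ) = gR/v₀² = 9.81 × 13.3 / 16.1² = 0.5033.
2θ = 30.22° or 180° − 30.22° = 149.8°, so θ = 15.11° or 74.89°.
The larger angle is 74.89°.

74.9°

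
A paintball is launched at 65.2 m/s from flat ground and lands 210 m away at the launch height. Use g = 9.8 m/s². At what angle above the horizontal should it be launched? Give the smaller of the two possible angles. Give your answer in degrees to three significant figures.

R = v₀² sin 2θ / g gives sin 2θ = gR/v₀² = 9.80·210/65.2² = 0.4841.
2θ = 28.95° or 180° − 28.95° = 151.0°, so θ = 14.48° or 75.52°.
The smaller angle is 14.48°.

14.5°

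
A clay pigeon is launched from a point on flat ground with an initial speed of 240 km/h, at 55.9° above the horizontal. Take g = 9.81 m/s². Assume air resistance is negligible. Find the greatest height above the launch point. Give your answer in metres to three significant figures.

Convert: 240 km/h = 240/3.6 = 66.67 m/s.
Resolve: vₓ = 66.67 cos 55.9° = 37.38 m/s and v_y0 = 66.67 sin 55.9° = 55.20 m/s.
Peak height H = v_y0² / (2g) = 3047.5 / 19.62 = 155.3 m.

155 m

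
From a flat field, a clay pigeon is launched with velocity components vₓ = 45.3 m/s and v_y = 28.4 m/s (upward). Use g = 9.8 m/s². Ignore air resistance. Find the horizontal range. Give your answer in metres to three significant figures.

263 m

Flight time T = 2 v_y0 / g = 5.796 s.
Horizontal distance R = vₓ T = 45.30 × 5.796 = 262.6 m.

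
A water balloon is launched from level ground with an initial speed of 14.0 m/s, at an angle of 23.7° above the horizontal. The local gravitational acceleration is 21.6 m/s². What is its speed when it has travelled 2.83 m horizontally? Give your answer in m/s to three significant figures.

Components: vₓ = 14.00 cos 23.7° = 12.82 m/s, v_y0 = 14.00 sin 23.7° = 5.627 m/s.
Time to reach x = 2.83 m: t = x/vₓ = 2.83/12.82 = 0.2208 s.
Vertical velocity there: v_y = v_y0 − g t = 5.627 − 21.6 × 0.2208 = 0.8588 m/s.
Speed: √(vₓ² + v_y²) = √(12.82² + 0.8588²) = 12.85 m/s.

12.8 m/s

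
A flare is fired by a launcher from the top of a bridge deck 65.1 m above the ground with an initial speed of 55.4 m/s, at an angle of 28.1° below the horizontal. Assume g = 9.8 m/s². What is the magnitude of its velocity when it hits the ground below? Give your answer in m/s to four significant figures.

65.92 m/s

Horizontal component vₓ = 55.40 cos 28.1° = 48.87 m/s; vertical v_y0 = −26.09 m/s (downward).
Vertical motion (up positive, ground at y = 0): 4.900 t² − (−26.09) t − 65.1 = 0, so t = (−26.09 + √(26.09² + 2·9.80·65.1)) / 9.80 = (−26.09 + 44.24) / 9.80 = 1.851 s.
Vertical velocity at impact: v_y = v_y0 − g t = −26.09 − 9.80 × 1.851 = −44.24 m/s.
Speed: |v| = √(vₓ² + v_y²) = √(48.87² + 44.24²) = 65.92 m/s.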